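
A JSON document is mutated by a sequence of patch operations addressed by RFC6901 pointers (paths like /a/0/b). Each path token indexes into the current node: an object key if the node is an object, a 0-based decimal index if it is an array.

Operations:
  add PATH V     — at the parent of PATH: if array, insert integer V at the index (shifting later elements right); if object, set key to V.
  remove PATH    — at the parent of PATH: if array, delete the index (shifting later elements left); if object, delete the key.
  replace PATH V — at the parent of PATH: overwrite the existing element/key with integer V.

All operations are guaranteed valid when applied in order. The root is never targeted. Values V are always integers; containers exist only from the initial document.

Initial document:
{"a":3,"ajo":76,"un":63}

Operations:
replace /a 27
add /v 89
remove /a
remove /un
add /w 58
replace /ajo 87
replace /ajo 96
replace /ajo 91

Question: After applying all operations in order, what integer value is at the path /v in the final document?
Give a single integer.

After op 1 (replace /a 27): {"a":27,"ajo":76,"un":63}
After op 2 (add /v 89): {"a":27,"ajo":76,"un":63,"v":89}
After op 3 (remove /a): {"ajo":76,"un":63,"v":89}
After op 4 (remove /un): {"ajo":76,"v":89}
After op 5 (add /w 58): {"ajo":76,"v":89,"w":58}
After op 6 (replace /ajo 87): {"ajo":87,"v":89,"w":58}
After op 7 (replace /ajo 96): {"ajo":96,"v":89,"w":58}
After op 8 (replace /ajo 91): {"ajo":91,"v":89,"w":58}
Value at /v: 89

Answer: 89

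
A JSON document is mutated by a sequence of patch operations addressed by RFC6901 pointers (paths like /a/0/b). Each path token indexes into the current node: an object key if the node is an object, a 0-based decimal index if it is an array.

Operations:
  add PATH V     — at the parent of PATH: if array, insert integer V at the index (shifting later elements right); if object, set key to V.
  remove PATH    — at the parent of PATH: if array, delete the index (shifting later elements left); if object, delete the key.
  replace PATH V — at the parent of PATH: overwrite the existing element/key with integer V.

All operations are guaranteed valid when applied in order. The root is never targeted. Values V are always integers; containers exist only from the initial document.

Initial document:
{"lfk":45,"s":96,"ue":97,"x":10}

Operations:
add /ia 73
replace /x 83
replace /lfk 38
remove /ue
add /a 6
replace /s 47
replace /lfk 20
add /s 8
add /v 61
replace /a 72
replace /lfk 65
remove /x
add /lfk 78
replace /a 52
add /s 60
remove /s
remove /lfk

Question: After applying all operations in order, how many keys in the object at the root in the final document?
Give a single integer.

Answer: 3

Derivation:
After op 1 (add /ia 73): {"ia":73,"lfk":45,"s":96,"ue":97,"x":10}
After op 2 (replace /x 83): {"ia":73,"lfk":45,"s":96,"ue":97,"x":83}
After op 3 (replace /lfk 38): {"ia":73,"lfk":38,"s":96,"ue":97,"x":83}
After op 4 (remove /ue): {"ia":73,"lfk":38,"s":96,"x":83}
After op 5 (add /a 6): {"a":6,"ia":73,"lfk":38,"s":96,"x":83}
After op 6 (replace /s 47): {"a":6,"ia":73,"lfk":38,"s":47,"x":83}
After op 7 (replace /lfk 20): {"a":6,"ia":73,"lfk":20,"s":47,"x":83}
After op 8 (add /s 8): {"a":6,"ia":73,"lfk":20,"s":8,"x":83}
After op 9 (add /v 61): {"a":6,"ia":73,"lfk":20,"s":8,"v":61,"x":83}
After op 10 (replace /a 72): {"a":72,"ia":73,"lfk":20,"s":8,"v":61,"x":83}
After op 11 (replace /lfk 65): {"a":72,"ia":73,"lfk":65,"s":8,"v":61,"x":83}
After op 12 (remove /x): {"a":72,"ia":73,"lfk":65,"s":8,"v":61}
After op 13 (add /lfk 78): {"a":72,"ia":73,"lfk":78,"s":8,"v":61}
After op 14 (replace /a 52): {"a":52,"ia":73,"lfk":78,"s":8,"v":61}
After op 15 (add /s 60): {"a":52,"ia":73,"lfk":78,"s":60,"v":61}
After op 16 (remove /s): {"a":52,"ia":73,"lfk":78,"v":61}
After op 17 (remove /lfk): {"a":52,"ia":73,"v":61}
Size at the root: 3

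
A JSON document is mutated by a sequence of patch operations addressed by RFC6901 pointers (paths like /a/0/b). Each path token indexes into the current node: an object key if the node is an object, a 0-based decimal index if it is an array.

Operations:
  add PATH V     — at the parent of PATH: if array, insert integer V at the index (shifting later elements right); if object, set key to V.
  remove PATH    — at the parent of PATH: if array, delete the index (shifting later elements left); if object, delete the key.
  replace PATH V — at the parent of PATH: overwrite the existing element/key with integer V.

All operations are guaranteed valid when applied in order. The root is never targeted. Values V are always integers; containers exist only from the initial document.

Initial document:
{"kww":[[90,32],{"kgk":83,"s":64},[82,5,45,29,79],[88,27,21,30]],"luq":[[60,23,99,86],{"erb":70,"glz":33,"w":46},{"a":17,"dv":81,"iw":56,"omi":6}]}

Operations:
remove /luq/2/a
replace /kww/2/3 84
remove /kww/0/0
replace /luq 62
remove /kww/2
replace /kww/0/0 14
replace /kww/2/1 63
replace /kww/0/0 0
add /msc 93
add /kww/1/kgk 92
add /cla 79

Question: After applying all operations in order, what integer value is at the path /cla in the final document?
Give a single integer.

Answer: 79

Derivation:
After op 1 (remove /luq/2/a): {"kww":[[90,32],{"kgk":83,"s":64},[82,5,45,29,79],[88,27,21,30]],"luq":[[60,23,99,86],{"erb":70,"glz":33,"w":46},{"dv":81,"iw":56,"omi":6}]}
After op 2 (replace /kww/2/3 84): {"kww":[[90,32],{"kgk":83,"s":64},[82,5,45,84,79],[88,27,21,30]],"luq":[[60,23,99,86],{"erb":70,"glz":33,"w":46},{"dv":81,"iw":56,"omi":6}]}
After op 3 (remove /kww/0/0): {"kww":[[32],{"kgk":83,"s":64},[82,5,45,84,79],[88,27,21,30]],"luq":[[60,23,99,86],{"erb":70,"glz":33,"w":46},{"dv":81,"iw":56,"omi":6}]}
After op 4 (replace /luq 62): {"kww":[[32],{"kgk":83,"s":64},[82,5,45,84,79],[88,27,21,30]],"luq":62}
After op 5 (remove /kww/2): {"kww":[[32],{"kgk":83,"s":64},[88,27,21,30]],"luq":62}
After op 6 (replace /kww/0/0 14): {"kww":[[14],{"kgk":83,"s":64},[88,27,21,30]],"luq":62}
After op 7 (replace /kww/2/1 63): {"kww":[[14],{"kgk":83,"s":64},[88,63,21,30]],"luq":62}
After op 8 (replace /kww/0/0 0): {"kww":[[0],{"kgk":83,"s":64},[88,63,21,30]],"luq":62}
After op 9 (add /msc 93): {"kww":[[0],{"kgk":83,"s":64},[88,63,21,30]],"luq":62,"msc":93}
After op 10 (add /kww/1/kgk 92): {"kww":[[0],{"kgk":92,"s":64},[88,63,21,30]],"luq":62,"msc":93}
After op 11 (add /cla 79): {"cla":79,"kww":[[0],{"kgk":92,"s":64},[88,63,21,30]],"luq":62,"msc":93}
Value at /cla: 79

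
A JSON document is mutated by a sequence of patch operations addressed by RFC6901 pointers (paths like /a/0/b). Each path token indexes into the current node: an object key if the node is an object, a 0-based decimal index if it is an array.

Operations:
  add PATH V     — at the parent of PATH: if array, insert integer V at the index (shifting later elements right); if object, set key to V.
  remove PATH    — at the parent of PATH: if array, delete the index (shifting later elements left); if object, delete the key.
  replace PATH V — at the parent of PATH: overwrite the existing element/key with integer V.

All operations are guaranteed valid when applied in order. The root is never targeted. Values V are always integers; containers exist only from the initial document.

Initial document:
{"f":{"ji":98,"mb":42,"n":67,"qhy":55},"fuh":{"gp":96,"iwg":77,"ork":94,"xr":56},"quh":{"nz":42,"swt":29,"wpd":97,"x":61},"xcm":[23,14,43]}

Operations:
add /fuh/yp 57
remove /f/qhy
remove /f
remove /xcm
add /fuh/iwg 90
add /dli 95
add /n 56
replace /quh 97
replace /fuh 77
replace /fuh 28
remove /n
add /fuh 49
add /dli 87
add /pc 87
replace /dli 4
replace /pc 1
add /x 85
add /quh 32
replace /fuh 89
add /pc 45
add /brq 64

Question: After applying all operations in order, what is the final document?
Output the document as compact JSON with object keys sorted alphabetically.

Answer: {"brq":64,"dli":4,"fuh":89,"pc":45,"quh":32,"x":85}

Derivation:
After op 1 (add /fuh/yp 57): {"f":{"ji":98,"mb":42,"n":67,"qhy":55},"fuh":{"gp":96,"iwg":77,"ork":94,"xr":56,"yp":57},"quh":{"nz":42,"swt":29,"wpd":97,"x":61},"xcm":[23,14,43]}
After op 2 (remove /f/qhy): {"f":{"ji":98,"mb":42,"n":67},"fuh":{"gp":96,"iwg":77,"ork":94,"xr":56,"yp":57},"quh":{"nz":42,"swt":29,"wpd":97,"x":61},"xcm":[23,14,43]}
After op 3 (remove /f): {"fuh":{"gp":96,"iwg":77,"ork":94,"xr":56,"yp":57},"quh":{"nz":42,"swt":29,"wpd":97,"x":61},"xcm":[23,14,43]}
After op 4 (remove /xcm): {"fuh":{"gp":96,"iwg":77,"ork":94,"xr":56,"yp":57},"quh":{"nz":42,"swt":29,"wpd":97,"x":61}}
After op 5 (add /fuh/iwg 90): {"fuh":{"gp":96,"iwg":90,"ork":94,"xr":56,"yp":57},"quh":{"nz":42,"swt":29,"wpd":97,"x":61}}
After op 6 (add /dli 95): {"dli":95,"fuh":{"gp":96,"iwg":90,"ork":94,"xr":56,"yp":57},"quh":{"nz":42,"swt":29,"wpd":97,"x":61}}
After op 7 (add /n 56): {"dli":95,"fuh":{"gp":96,"iwg":90,"ork":94,"xr":56,"yp":57},"n":56,"quh":{"nz":42,"swt":29,"wpd":97,"x":61}}
After op 8 (replace /quh 97): {"dli":95,"fuh":{"gp":96,"iwg":90,"ork":94,"xr":56,"yp":57},"n":56,"quh":97}
After op 9 (replace /fuh 77): {"dli":95,"fuh":77,"n":56,"quh":97}
After op 10 (replace /fuh 28): {"dli":95,"fuh":28,"n":56,"quh":97}
After op 11 (remove /n): {"dli":95,"fuh":28,"quh":97}
After op 12 (add /fuh 49): {"dli":95,"fuh":49,"quh":97}
After op 13 (add /dli 87): {"dli":87,"fuh":49,"quh":97}
After op 14 (add /pc 87): {"dli":87,"fuh":49,"pc":87,"quh":97}
After op 15 (replace /dli 4): {"dli":4,"fuh":49,"pc":87,"quh":97}
After op 16 (replace /pc 1): {"dli":4,"fuh":49,"pc":1,"quh":97}
After op 17 (add /x 85): {"dli":4,"fuh":49,"pc":1,"quh":97,"x":85}
After op 18 (add /quh 32): {"dli":4,"fuh":49,"pc":1,"quh":32,"x":85}
After op 19 (replace /fuh 89): {"dli":4,"fuh":89,"pc":1,"quh":32,"x":85}
After op 20 (add /pc 45): {"dli":4,"fuh":89,"pc":45,"quh":32,"x":85}
After op 21 (add /brq 64): {"brq":64,"dli":4,"fuh":89,"pc":45,"quh":32,"x":85}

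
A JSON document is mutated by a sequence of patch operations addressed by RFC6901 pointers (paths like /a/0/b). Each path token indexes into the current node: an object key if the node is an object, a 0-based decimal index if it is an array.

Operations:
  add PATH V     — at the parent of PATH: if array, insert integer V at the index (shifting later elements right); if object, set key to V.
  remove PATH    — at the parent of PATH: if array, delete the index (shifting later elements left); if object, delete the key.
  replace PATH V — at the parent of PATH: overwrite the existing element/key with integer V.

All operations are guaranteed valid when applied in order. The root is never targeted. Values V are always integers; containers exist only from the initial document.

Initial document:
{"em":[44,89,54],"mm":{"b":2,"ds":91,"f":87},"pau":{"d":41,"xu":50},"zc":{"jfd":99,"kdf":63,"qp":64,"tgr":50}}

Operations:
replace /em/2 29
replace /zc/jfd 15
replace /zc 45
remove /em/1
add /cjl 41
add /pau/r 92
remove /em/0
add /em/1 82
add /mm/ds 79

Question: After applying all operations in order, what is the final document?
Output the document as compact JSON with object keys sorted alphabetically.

Answer: {"cjl":41,"em":[29,82],"mm":{"b":2,"ds":79,"f":87},"pau":{"d":41,"r":92,"xu":50},"zc":45}

Derivation:
After op 1 (replace /em/2 29): {"em":[44,89,29],"mm":{"b":2,"ds":91,"f":87},"pau":{"d":41,"xu":50},"zc":{"jfd":99,"kdf":63,"qp":64,"tgr":50}}
After op 2 (replace /zc/jfd 15): {"em":[44,89,29],"mm":{"b":2,"ds":91,"f":87},"pau":{"d":41,"xu":50},"zc":{"jfd":15,"kdf":63,"qp":64,"tgr":50}}
After op 3 (replace /zc 45): {"em":[44,89,29],"mm":{"b":2,"ds":91,"f":87},"pau":{"d":41,"xu":50},"zc":45}
After op 4 (remove /em/1): {"em":[44,29],"mm":{"b":2,"ds":91,"f":87},"pau":{"d":41,"xu":50},"zc":45}
After op 5 (add /cjl 41): {"cjl":41,"em":[44,29],"mm":{"b":2,"ds":91,"f":87},"pau":{"d":41,"xu":50},"zc":45}
After op 6 (add /pau/r 92): {"cjl":41,"em":[44,29],"mm":{"b":2,"ds":91,"f":87},"pau":{"d":41,"r":92,"xu":50},"zc":45}
After op 7 (remove /em/0): {"cjl":41,"em":[29],"mm":{"b":2,"ds":91,"f":87},"pau":{"d":41,"r":92,"xu":50},"zc":45}
After op 8 (add /em/1 82): {"cjl":41,"em":[29,82],"mm":{"b":2,"ds":91,"f":87},"pau":{"d":41,"r":92,"xu":50},"zc":45}
After op 9 (add /mm/ds 79): {"cjl":41,"em":[29,82],"mm":{"b":2,"ds":79,"f":87},"pau":{"d":41,"r":92,"xu":50},"zc":45}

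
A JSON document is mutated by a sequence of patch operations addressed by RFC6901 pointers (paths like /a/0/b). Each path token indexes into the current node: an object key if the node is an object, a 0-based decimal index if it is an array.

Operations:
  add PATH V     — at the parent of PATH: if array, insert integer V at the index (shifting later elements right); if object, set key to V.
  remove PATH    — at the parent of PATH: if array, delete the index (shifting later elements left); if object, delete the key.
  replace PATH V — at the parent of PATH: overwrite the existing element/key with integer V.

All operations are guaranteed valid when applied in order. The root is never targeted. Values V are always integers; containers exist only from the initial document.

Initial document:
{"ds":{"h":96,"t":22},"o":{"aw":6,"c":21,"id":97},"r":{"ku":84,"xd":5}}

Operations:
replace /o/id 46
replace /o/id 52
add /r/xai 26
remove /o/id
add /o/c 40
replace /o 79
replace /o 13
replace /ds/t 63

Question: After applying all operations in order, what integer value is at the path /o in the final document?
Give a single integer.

After op 1 (replace /o/id 46): {"ds":{"h":96,"t":22},"o":{"aw":6,"c":21,"id":46},"r":{"ku":84,"xd":5}}
After op 2 (replace /o/id 52): {"ds":{"h":96,"t":22},"o":{"aw":6,"c":21,"id":52},"r":{"ku":84,"xd":5}}
After op 3 (add /r/xai 26): {"ds":{"h":96,"t":22},"o":{"aw":6,"c":21,"id":52},"r":{"ku":84,"xai":26,"xd":5}}
After op 4 (remove /o/id): {"ds":{"h":96,"t":22},"o":{"aw":6,"c":21},"r":{"ku":84,"xai":26,"xd":5}}
After op 5 (add /o/c 40): {"ds":{"h":96,"t":22},"o":{"aw":6,"c":40},"r":{"ku":84,"xai":26,"xd":5}}
After op 6 (replace /o 79): {"ds":{"h":96,"t":22},"o":79,"r":{"ku":84,"xai":26,"xd":5}}
After op 7 (replace /o 13): {"ds":{"h":96,"t":22},"o":13,"r":{"ku":84,"xai":26,"xd":5}}
After op 8 (replace /ds/t 63): {"ds":{"h":96,"t":63},"o":13,"r":{"ku":84,"xai":26,"xd":5}}
Value at /o: 13

Answer: 13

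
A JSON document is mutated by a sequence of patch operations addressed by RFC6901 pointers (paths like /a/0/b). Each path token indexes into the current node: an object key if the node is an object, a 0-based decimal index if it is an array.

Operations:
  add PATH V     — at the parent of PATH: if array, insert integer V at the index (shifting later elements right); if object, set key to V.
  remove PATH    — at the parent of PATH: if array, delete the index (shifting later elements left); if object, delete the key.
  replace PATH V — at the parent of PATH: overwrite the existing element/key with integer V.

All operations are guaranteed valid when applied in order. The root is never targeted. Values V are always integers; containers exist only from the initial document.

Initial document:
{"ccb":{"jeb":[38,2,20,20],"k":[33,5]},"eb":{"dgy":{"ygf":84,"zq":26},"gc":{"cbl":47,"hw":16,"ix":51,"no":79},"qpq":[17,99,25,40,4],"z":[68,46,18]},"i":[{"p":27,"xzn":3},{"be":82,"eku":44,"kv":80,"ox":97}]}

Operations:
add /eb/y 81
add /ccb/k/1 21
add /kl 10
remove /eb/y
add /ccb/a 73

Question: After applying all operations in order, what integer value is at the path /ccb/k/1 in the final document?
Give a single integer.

After op 1 (add /eb/y 81): {"ccb":{"jeb":[38,2,20,20],"k":[33,5]},"eb":{"dgy":{"ygf":84,"zq":26},"gc":{"cbl":47,"hw":16,"ix":51,"no":79},"qpq":[17,99,25,40,4],"y":81,"z":[68,46,18]},"i":[{"p":27,"xzn":3},{"be":82,"eku":44,"kv":80,"ox":97}]}
After op 2 (add /ccb/k/1 21): {"ccb":{"jeb":[38,2,20,20],"k":[33,21,5]},"eb":{"dgy":{"ygf":84,"zq":26},"gc":{"cbl":47,"hw":16,"ix":51,"no":79},"qpq":[17,99,25,40,4],"y":81,"z":[68,46,18]},"i":[{"p":27,"xzn":3},{"be":82,"eku":44,"kv":80,"ox":97}]}
After op 3 (add /kl 10): {"ccb":{"jeb":[38,2,20,20],"k":[33,21,5]},"eb":{"dgy":{"ygf":84,"zq":26},"gc":{"cbl":47,"hw":16,"ix":51,"no":79},"qpq":[17,99,25,40,4],"y":81,"z":[68,46,18]},"i":[{"p":27,"xzn":3},{"be":82,"eku":44,"kv":80,"ox":97}],"kl":10}
After op 4 (remove /eb/y): {"ccb":{"jeb":[38,2,20,20],"k":[33,21,5]},"eb":{"dgy":{"ygf":84,"zq":26},"gc":{"cbl":47,"hw":16,"ix":51,"no":79},"qpq":[17,99,25,40,4],"z":[68,46,18]},"i":[{"p":27,"xzn":3},{"be":82,"eku":44,"kv":80,"ox":97}],"kl":10}
After op 5 (add /ccb/a 73): {"ccb":{"a":73,"jeb":[38,2,20,20],"k":[33,21,5]},"eb":{"dgy":{"ygf":84,"zq":26},"gc":{"cbl":47,"hw":16,"ix":51,"no":79},"qpq":[17,99,25,40,4],"z":[68,46,18]},"i":[{"p":27,"xzn":3},{"be":82,"eku":44,"kv":80,"ox":97}],"kl":10}
Value at /ccb/k/1: 21

Answer: 21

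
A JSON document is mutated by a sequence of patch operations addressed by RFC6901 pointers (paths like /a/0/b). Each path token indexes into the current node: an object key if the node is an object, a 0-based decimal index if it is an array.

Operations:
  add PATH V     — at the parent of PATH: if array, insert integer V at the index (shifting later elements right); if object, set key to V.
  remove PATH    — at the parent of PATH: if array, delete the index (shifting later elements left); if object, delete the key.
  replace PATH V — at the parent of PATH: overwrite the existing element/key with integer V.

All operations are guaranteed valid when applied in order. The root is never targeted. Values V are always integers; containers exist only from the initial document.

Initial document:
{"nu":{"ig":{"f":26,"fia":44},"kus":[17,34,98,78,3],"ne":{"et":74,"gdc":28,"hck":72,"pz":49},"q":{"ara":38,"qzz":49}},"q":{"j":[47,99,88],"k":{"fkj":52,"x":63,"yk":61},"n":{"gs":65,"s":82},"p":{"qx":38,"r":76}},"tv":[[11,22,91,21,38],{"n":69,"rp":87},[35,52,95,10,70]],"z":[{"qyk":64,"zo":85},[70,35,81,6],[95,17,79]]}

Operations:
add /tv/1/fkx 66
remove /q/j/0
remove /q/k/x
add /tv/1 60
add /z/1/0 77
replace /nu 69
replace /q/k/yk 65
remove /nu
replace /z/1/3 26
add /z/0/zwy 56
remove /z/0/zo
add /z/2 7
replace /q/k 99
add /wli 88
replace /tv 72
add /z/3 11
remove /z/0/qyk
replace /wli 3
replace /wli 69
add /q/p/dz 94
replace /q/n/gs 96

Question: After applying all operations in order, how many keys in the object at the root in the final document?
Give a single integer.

After op 1 (add /tv/1/fkx 66): {"nu":{"ig":{"f":26,"fia":44},"kus":[17,34,98,78,3],"ne":{"et":74,"gdc":28,"hck":72,"pz":49},"q":{"ara":38,"qzz":49}},"q":{"j":[47,99,88],"k":{"fkj":52,"x":63,"yk":61},"n":{"gs":65,"s":82},"p":{"qx":38,"r":76}},"tv":[[11,22,91,21,38],{"fkx":66,"n":69,"rp":87},[35,52,95,10,70]],"z":[{"qyk":64,"zo":85},[70,35,81,6],[95,17,79]]}
After op 2 (remove /q/j/0): {"nu":{"ig":{"f":26,"fia":44},"kus":[17,34,98,78,3],"ne":{"et":74,"gdc":28,"hck":72,"pz":49},"q":{"ara":38,"qzz":49}},"q":{"j":[99,88],"k":{"fkj":52,"x":63,"yk":61},"n":{"gs":65,"s":82},"p":{"qx":38,"r":76}},"tv":[[11,22,91,21,38],{"fkx":66,"n":69,"rp":87},[35,52,95,10,70]],"z":[{"qyk":64,"zo":85},[70,35,81,6],[95,17,79]]}
After op 3 (remove /q/k/x): {"nu":{"ig":{"f":26,"fia":44},"kus":[17,34,98,78,3],"ne":{"et":74,"gdc":28,"hck":72,"pz":49},"q":{"ara":38,"qzz":49}},"q":{"j":[99,88],"k":{"fkj":52,"yk":61},"n":{"gs":65,"s":82},"p":{"qx":38,"r":76}},"tv":[[11,22,91,21,38],{"fkx":66,"n":69,"rp":87},[35,52,95,10,70]],"z":[{"qyk":64,"zo":85},[70,35,81,6],[95,17,79]]}
After op 4 (add /tv/1 60): {"nu":{"ig":{"f":26,"fia":44},"kus":[17,34,98,78,3],"ne":{"et":74,"gdc":28,"hck":72,"pz":49},"q":{"ara":38,"qzz":49}},"q":{"j":[99,88],"k":{"fkj":52,"yk":61},"n":{"gs":65,"s":82},"p":{"qx":38,"r":76}},"tv":[[11,22,91,21,38],60,{"fkx":66,"n":69,"rp":87},[35,52,95,10,70]],"z":[{"qyk":64,"zo":85},[70,35,81,6],[95,17,79]]}
After op 5 (add /z/1/0 77): {"nu":{"ig":{"f":26,"fia":44},"kus":[17,34,98,78,3],"ne":{"et":74,"gdc":28,"hck":72,"pz":49},"q":{"ara":38,"qzz":49}},"q":{"j":[99,88],"k":{"fkj":52,"yk":61},"n":{"gs":65,"s":82},"p":{"qx":38,"r":76}},"tv":[[11,22,91,21,38],60,{"fkx":66,"n":69,"rp":87},[35,52,95,10,70]],"z":[{"qyk":64,"zo":85},[77,70,35,81,6],[95,17,79]]}
After op 6 (replace /nu 69): {"nu":69,"q":{"j":[99,88],"k":{"fkj":52,"yk":61},"n":{"gs":65,"s":82},"p":{"qx":38,"r":76}},"tv":[[11,22,91,21,38],60,{"fkx":66,"n":69,"rp":87},[35,52,95,10,70]],"z":[{"qyk":64,"zo":85},[77,70,35,81,6],[95,17,79]]}
After op 7 (replace /q/k/yk 65): {"nu":69,"q":{"j":[99,88],"k":{"fkj":52,"yk":65},"n":{"gs":65,"s":82},"p":{"qx":38,"r":76}},"tv":[[11,22,91,21,38],60,{"fkx":66,"n":69,"rp":87},[35,52,95,10,70]],"z":[{"qyk":64,"zo":85},[77,70,35,81,6],[95,17,79]]}
After op 8 (remove /nu): {"q":{"j":[99,88],"k":{"fkj":52,"yk":65},"n":{"gs":65,"s":82},"p":{"qx":38,"r":76}},"tv":[[11,22,91,21,38],60,{"fkx":66,"n":69,"rp":87},[35,52,95,10,70]],"z":[{"qyk":64,"zo":85},[77,70,35,81,6],[95,17,79]]}
After op 9 (replace /z/1/3 26): {"q":{"j":[99,88],"k":{"fkj":52,"yk":65},"n":{"gs":65,"s":82},"p":{"qx":38,"r":76}},"tv":[[11,22,91,21,38],60,{"fkx":66,"n":69,"rp":87},[35,52,95,10,70]],"z":[{"qyk":64,"zo":85},[77,70,35,26,6],[95,17,79]]}
After op 10 (add /z/0/zwy 56): {"q":{"j":[99,88],"k":{"fkj":52,"yk":65},"n":{"gs":65,"s":82},"p":{"qx":38,"r":76}},"tv":[[11,22,91,21,38],60,{"fkx":66,"n":69,"rp":87},[35,52,95,10,70]],"z":[{"qyk":64,"zo":85,"zwy":56},[77,70,35,26,6],[95,17,79]]}
After op 11 (remove /z/0/zo): {"q":{"j":[99,88],"k":{"fkj":52,"yk":65},"n":{"gs":65,"s":82},"p":{"qx":38,"r":76}},"tv":[[11,22,91,21,38],60,{"fkx":66,"n":69,"rp":87},[35,52,95,10,70]],"z":[{"qyk":64,"zwy":56},[77,70,35,26,6],[95,17,79]]}
After op 12 (add /z/2 7): {"q":{"j":[99,88],"k":{"fkj":52,"yk":65},"n":{"gs":65,"s":82},"p":{"qx":38,"r":76}},"tv":[[11,22,91,21,38],60,{"fkx":66,"n":69,"rp":87},[35,52,95,10,70]],"z":[{"qyk":64,"zwy":56},[77,70,35,26,6],7,[95,17,79]]}
After op 13 (replace /q/k 99): {"q":{"j":[99,88],"k":99,"n":{"gs":65,"s":82},"p":{"qx":38,"r":76}},"tv":[[11,22,91,21,38],60,{"fkx":66,"n":69,"rp":87},[35,52,95,10,70]],"z":[{"qyk":64,"zwy":56},[77,70,35,26,6],7,[95,17,79]]}
After op 14 (add /wli 88): {"q":{"j":[99,88],"k":99,"n":{"gs":65,"s":82},"p":{"qx":38,"r":76}},"tv":[[11,22,91,21,38],60,{"fkx":66,"n":69,"rp":87},[35,52,95,10,70]],"wli":88,"z":[{"qyk":64,"zwy":56},[77,70,35,26,6],7,[95,17,79]]}
After op 15 (replace /tv 72): {"q":{"j":[99,88],"k":99,"n":{"gs":65,"s":82},"p":{"qx":38,"r":76}},"tv":72,"wli":88,"z":[{"qyk":64,"zwy":56},[77,70,35,26,6],7,[95,17,79]]}
After op 16 (add /z/3 11): {"q":{"j":[99,88],"k":99,"n":{"gs":65,"s":82},"p":{"qx":38,"r":76}},"tv":72,"wli":88,"z":[{"qyk":64,"zwy":56},[77,70,35,26,6],7,11,[95,17,79]]}
After op 17 (remove /z/0/qyk): {"q":{"j":[99,88],"k":99,"n":{"gs":65,"s":82},"p":{"qx":38,"r":76}},"tv":72,"wli":88,"z":[{"zwy":56},[77,70,35,26,6],7,11,[95,17,79]]}
After op 18 (replace /wli 3): {"q":{"j":[99,88],"k":99,"n":{"gs":65,"s":82},"p":{"qx":38,"r":76}},"tv":72,"wli":3,"z":[{"zwy":56},[77,70,35,26,6],7,11,[95,17,79]]}
After op 19 (replace /wli 69): {"q":{"j":[99,88],"k":99,"n":{"gs":65,"s":82},"p":{"qx":38,"r":76}},"tv":72,"wli":69,"z":[{"zwy":56},[77,70,35,26,6],7,11,[95,17,79]]}
After op 20 (add /q/p/dz 94): {"q":{"j":[99,88],"k":99,"n":{"gs":65,"s":82},"p":{"dz":94,"qx":38,"r":76}},"tv":72,"wli":69,"z":[{"zwy":56},[77,70,35,26,6],7,11,[95,17,79]]}
After op 21 (replace /q/n/gs 96): {"q":{"j":[99,88],"k":99,"n":{"gs":96,"s":82},"p":{"dz":94,"qx":38,"r":76}},"tv":72,"wli":69,"z":[{"zwy":56},[77,70,35,26,6],7,11,[95,17,79]]}
Size at the root: 4

Answer: 4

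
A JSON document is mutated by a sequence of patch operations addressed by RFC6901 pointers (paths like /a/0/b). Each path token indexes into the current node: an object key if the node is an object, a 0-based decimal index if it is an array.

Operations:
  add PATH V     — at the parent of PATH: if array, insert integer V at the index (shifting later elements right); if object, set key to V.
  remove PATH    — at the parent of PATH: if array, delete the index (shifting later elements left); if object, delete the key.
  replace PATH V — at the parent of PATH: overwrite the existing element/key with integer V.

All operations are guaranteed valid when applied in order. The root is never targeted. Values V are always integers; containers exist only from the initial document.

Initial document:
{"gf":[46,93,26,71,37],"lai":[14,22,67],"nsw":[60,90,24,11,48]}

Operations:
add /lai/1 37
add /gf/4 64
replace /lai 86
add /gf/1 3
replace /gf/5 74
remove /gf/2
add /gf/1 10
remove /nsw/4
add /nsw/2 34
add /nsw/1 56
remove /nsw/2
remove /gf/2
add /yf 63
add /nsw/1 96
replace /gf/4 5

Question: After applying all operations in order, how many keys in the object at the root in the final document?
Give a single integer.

After op 1 (add /lai/1 37): {"gf":[46,93,26,71,37],"lai":[14,37,22,67],"nsw":[60,90,24,11,48]}
After op 2 (add /gf/4 64): {"gf":[46,93,26,71,64,37],"lai":[14,37,22,67],"nsw":[60,90,24,11,48]}
After op 3 (replace /lai 86): {"gf":[46,93,26,71,64,37],"lai":86,"nsw":[60,90,24,11,48]}
After op 4 (add /gf/1 3): {"gf":[46,3,93,26,71,64,37],"lai":86,"nsw":[60,90,24,11,48]}
After op 5 (replace /gf/5 74): {"gf":[46,3,93,26,71,74,37],"lai":86,"nsw":[60,90,24,11,48]}
After op 6 (remove /gf/2): {"gf":[46,3,26,71,74,37],"lai":86,"nsw":[60,90,24,11,48]}
After op 7 (add /gf/1 10): {"gf":[46,10,3,26,71,74,37],"lai":86,"nsw":[60,90,24,11,48]}
After op 8 (remove /nsw/4): {"gf":[46,10,3,26,71,74,37],"lai":86,"nsw":[60,90,24,11]}
After op 9 (add /nsw/2 34): {"gf":[46,10,3,26,71,74,37],"lai":86,"nsw":[60,90,34,24,11]}
After op 10 (add /nsw/1 56): {"gf":[46,10,3,26,71,74,37],"lai":86,"nsw":[60,56,90,34,24,11]}
After op 11 (remove /nsw/2): {"gf":[46,10,3,26,71,74,37],"lai":86,"nsw":[60,56,34,24,11]}
After op 12 (remove /gf/2): {"gf":[46,10,26,71,74,37],"lai":86,"nsw":[60,56,34,24,11]}
After op 13 (add /yf 63): {"gf":[46,10,26,71,74,37],"lai":86,"nsw":[60,56,34,24,11],"yf":63}
After op 14 (add /nsw/1 96): {"gf":[46,10,26,71,74,37],"lai":86,"nsw":[60,96,56,34,24,11],"yf":63}
After op 15 (replace /gf/4 5): {"gf":[46,10,26,71,5,37],"lai":86,"nsw":[60,96,56,34,24,11],"yf":63}
Size at the root: 4

Answer: 4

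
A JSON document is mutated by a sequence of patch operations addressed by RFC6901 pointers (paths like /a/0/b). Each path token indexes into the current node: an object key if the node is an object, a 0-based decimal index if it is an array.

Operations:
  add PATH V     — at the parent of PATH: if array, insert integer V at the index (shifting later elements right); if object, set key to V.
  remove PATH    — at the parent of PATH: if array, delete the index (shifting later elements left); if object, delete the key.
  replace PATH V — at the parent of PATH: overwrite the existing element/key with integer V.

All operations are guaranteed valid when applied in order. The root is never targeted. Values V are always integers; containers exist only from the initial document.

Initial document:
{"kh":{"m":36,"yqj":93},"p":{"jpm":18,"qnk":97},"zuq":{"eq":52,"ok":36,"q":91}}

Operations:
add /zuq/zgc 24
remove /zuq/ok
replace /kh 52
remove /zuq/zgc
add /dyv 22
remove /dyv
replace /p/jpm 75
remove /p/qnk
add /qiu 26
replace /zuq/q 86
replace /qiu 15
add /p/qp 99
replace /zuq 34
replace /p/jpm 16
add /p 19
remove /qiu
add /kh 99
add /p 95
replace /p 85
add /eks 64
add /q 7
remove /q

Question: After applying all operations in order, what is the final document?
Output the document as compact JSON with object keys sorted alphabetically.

Answer: {"eks":64,"kh":99,"p":85,"zuq":34}

Derivation:
After op 1 (add /zuq/zgc 24): {"kh":{"m":36,"yqj":93},"p":{"jpm":18,"qnk":97},"zuq":{"eq":52,"ok":36,"q":91,"zgc":24}}
After op 2 (remove /zuq/ok): {"kh":{"m":36,"yqj":93},"p":{"jpm":18,"qnk":97},"zuq":{"eq":52,"q":91,"zgc":24}}
After op 3 (replace /kh 52): {"kh":52,"p":{"jpm":18,"qnk":97},"zuq":{"eq":52,"q":91,"zgc":24}}
After op 4 (remove /zuq/zgc): {"kh":52,"p":{"jpm":18,"qnk":97},"zuq":{"eq":52,"q":91}}
After op 5 (add /dyv 22): {"dyv":22,"kh":52,"p":{"jpm":18,"qnk":97},"zuq":{"eq":52,"q":91}}
After op 6 (remove /dyv): {"kh":52,"p":{"jpm":18,"qnk":97},"zuq":{"eq":52,"q":91}}
After op 7 (replace /p/jpm 75): {"kh":52,"p":{"jpm":75,"qnk":97},"zuq":{"eq":52,"q":91}}
After op 8 (remove /p/qnk): {"kh":52,"p":{"jpm":75},"zuq":{"eq":52,"q":91}}
After op 9 (add /qiu 26): {"kh":52,"p":{"jpm":75},"qiu":26,"zuq":{"eq":52,"q":91}}
After op 10 (replace /zuq/q 86): {"kh":52,"p":{"jpm":75},"qiu":26,"zuq":{"eq":52,"q":86}}
After op 11 (replace /qiu 15): {"kh":52,"p":{"jpm":75},"qiu":15,"zuq":{"eq":52,"q":86}}
After op 12 (add /p/qp 99): {"kh":52,"p":{"jpm":75,"qp":99},"qiu":15,"zuq":{"eq":52,"q":86}}
After op 13 (replace /zuq 34): {"kh":52,"p":{"jpm":75,"qp":99},"qiu":15,"zuq":34}
After op 14 (replace /p/jpm 16): {"kh":52,"p":{"jpm":16,"qp":99},"qiu":15,"zuq":34}
After op 15 (add /p 19): {"kh":52,"p":19,"qiu":15,"zuq":34}
After op 16 (remove /qiu): {"kh":52,"p":19,"zuq":34}
After op 17 (add /kh 99): {"kh":99,"p":19,"zuq":34}
After op 18 (add /p 95): {"kh":99,"p":95,"zuq":34}
After op 19 (replace /p 85): {"kh":99,"p":85,"zuq":34}
After op 20 (add /eks 64): {"eks":64,"kh":99,"p":85,"zuq":34}
After op 21 (add /q 7): {"eks":64,"kh":99,"p":85,"q":7,"zuq":34}
After op 22 (remove /q): {"eks":64,"kh":99,"p":85,"zuq":34}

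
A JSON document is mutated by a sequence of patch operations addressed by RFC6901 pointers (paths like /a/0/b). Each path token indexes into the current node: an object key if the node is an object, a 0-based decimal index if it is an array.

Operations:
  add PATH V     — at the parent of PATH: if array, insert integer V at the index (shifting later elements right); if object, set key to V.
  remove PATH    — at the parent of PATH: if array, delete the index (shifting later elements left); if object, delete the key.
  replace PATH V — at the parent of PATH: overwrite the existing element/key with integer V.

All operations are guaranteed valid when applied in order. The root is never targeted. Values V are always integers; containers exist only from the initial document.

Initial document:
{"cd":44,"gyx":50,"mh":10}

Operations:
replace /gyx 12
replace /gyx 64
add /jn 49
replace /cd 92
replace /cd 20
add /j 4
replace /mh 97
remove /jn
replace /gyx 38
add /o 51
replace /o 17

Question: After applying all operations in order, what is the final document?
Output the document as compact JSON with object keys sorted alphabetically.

After op 1 (replace /gyx 12): {"cd":44,"gyx":12,"mh":10}
After op 2 (replace /gyx 64): {"cd":44,"gyx":64,"mh":10}
After op 3 (add /jn 49): {"cd":44,"gyx":64,"jn":49,"mh":10}
After op 4 (replace /cd 92): {"cd":92,"gyx":64,"jn":49,"mh":10}
After op 5 (replace /cd 20): {"cd":20,"gyx":64,"jn":49,"mh":10}
After op 6 (add /j 4): {"cd":20,"gyx":64,"j":4,"jn":49,"mh":10}
After op 7 (replace /mh 97): {"cd":20,"gyx":64,"j":4,"jn":49,"mh":97}
After op 8 (remove /jn): {"cd":20,"gyx":64,"j":4,"mh":97}
After op 9 (replace /gyx 38): {"cd":20,"gyx":38,"j":4,"mh":97}
After op 10 (add /o 51): {"cd":20,"gyx":38,"j":4,"mh":97,"o":51}
After op 11 (replace /o 17): {"cd":20,"gyx":38,"j":4,"mh":97,"o":17}

Answer: {"cd":20,"gyx":38,"j":4,"mh":97,"o":17}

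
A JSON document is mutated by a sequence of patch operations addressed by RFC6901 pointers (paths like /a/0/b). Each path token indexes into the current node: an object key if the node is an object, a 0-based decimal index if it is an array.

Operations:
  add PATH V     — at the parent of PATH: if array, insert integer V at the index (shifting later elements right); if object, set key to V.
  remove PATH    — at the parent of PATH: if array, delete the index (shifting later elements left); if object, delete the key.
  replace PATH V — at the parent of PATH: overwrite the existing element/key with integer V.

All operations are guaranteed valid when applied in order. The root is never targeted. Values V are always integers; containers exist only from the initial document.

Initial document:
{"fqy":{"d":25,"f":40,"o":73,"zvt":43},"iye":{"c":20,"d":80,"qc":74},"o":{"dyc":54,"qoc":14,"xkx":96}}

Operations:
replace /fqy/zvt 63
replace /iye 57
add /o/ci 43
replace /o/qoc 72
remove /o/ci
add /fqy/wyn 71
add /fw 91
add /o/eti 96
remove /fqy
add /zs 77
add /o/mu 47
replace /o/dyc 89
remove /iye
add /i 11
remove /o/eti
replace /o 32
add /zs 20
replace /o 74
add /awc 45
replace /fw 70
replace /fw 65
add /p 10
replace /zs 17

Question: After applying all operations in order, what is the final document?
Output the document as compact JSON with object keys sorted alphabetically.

After op 1 (replace /fqy/zvt 63): {"fqy":{"d":25,"f":40,"o":73,"zvt":63},"iye":{"c":20,"d":80,"qc":74},"o":{"dyc":54,"qoc":14,"xkx":96}}
After op 2 (replace /iye 57): {"fqy":{"d":25,"f":40,"o":73,"zvt":63},"iye":57,"o":{"dyc":54,"qoc":14,"xkx":96}}
After op 3 (add /o/ci 43): {"fqy":{"d":25,"f":40,"o":73,"zvt":63},"iye":57,"o":{"ci":43,"dyc":54,"qoc":14,"xkx":96}}
After op 4 (replace /o/qoc 72): {"fqy":{"d":25,"f":40,"o":73,"zvt":63},"iye":57,"o":{"ci":43,"dyc":54,"qoc":72,"xkx":96}}
After op 5 (remove /o/ci): {"fqy":{"d":25,"f":40,"o":73,"zvt":63},"iye":57,"o":{"dyc":54,"qoc":72,"xkx":96}}
After op 6 (add /fqy/wyn 71): {"fqy":{"d":25,"f":40,"o":73,"wyn":71,"zvt":63},"iye":57,"o":{"dyc":54,"qoc":72,"xkx":96}}
After op 7 (add /fw 91): {"fqy":{"d":25,"f":40,"o":73,"wyn":71,"zvt":63},"fw":91,"iye":57,"o":{"dyc":54,"qoc":72,"xkx":96}}
After op 8 (add /o/eti 96): {"fqy":{"d":25,"f":40,"o":73,"wyn":71,"zvt":63},"fw":91,"iye":57,"o":{"dyc":54,"eti":96,"qoc":72,"xkx":96}}
After op 9 (remove /fqy): {"fw":91,"iye":57,"o":{"dyc":54,"eti":96,"qoc":72,"xkx":96}}
After op 10 (add /zs 77): {"fw":91,"iye":57,"o":{"dyc":54,"eti":96,"qoc":72,"xkx":96},"zs":77}
After op 11 (add /o/mu 47): {"fw":91,"iye":57,"o":{"dyc":54,"eti":96,"mu":47,"qoc":72,"xkx":96},"zs":77}
After op 12 (replace /o/dyc 89): {"fw":91,"iye":57,"o":{"dyc":89,"eti":96,"mu":47,"qoc":72,"xkx":96},"zs":77}
After op 13 (remove /iye): {"fw":91,"o":{"dyc":89,"eti":96,"mu":47,"qoc":72,"xkx":96},"zs":77}
After op 14 (add /i 11): {"fw":91,"i":11,"o":{"dyc":89,"eti":96,"mu":47,"qoc":72,"xkx":96},"zs":77}
After op 15 (remove /o/eti): {"fw":91,"i":11,"o":{"dyc":89,"mu":47,"qoc":72,"xkx":96},"zs":77}
After op 16 (replace /o 32): {"fw":91,"i":11,"o":32,"zs":77}
After op 17 (add /zs 20): {"fw":91,"i":11,"o":32,"zs":20}
After op 18 (replace /o 74): {"fw":91,"i":11,"o":74,"zs":20}
After op 19 (add /awc 45): {"awc":45,"fw":91,"i":11,"o":74,"zs":20}
After op 20 (replace /fw 70): {"awc":45,"fw":70,"i":11,"o":74,"zs":20}
After op 21 (replace /fw 65): {"awc":45,"fw":65,"i":11,"o":74,"zs":20}
After op 22 (add /p 10): {"awc":45,"fw":65,"i":11,"o":74,"p":10,"zs":20}
After op 23 (replace /zs 17): {"awc":45,"fw":65,"i":11,"o":74,"p":10,"zs":17}

Answer: {"awc":45,"fw":65,"i":11,"o":74,"p":10,"zs":17}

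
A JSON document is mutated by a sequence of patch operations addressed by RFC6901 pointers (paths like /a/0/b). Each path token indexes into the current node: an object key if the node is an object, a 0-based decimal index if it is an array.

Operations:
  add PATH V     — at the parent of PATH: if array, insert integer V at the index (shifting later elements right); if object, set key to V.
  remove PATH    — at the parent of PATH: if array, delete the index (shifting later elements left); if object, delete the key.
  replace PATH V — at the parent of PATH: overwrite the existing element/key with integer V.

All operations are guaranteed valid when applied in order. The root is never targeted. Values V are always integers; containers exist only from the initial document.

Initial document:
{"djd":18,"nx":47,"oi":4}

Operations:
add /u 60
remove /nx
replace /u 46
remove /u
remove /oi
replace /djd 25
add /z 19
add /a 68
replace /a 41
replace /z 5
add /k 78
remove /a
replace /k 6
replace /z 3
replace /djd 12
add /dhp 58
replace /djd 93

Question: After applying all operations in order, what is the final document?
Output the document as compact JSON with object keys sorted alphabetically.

After op 1 (add /u 60): {"djd":18,"nx":47,"oi":4,"u":60}
After op 2 (remove /nx): {"djd":18,"oi":4,"u":60}
After op 3 (replace /u 46): {"djd":18,"oi":4,"u":46}
After op 4 (remove /u): {"djd":18,"oi":4}
After op 5 (remove /oi): {"djd":18}
After op 6 (replace /djd 25): {"djd":25}
After op 7 (add /z 19): {"djd":25,"z":19}
After op 8 (add /a 68): {"a":68,"djd":25,"z":19}
After op 9 (replace /a 41): {"a":41,"djd":25,"z":19}
After op 10 (replace /z 5): {"a":41,"djd":25,"z":5}
After op 11 (add /k 78): {"a":41,"djd":25,"k":78,"z":5}
After op 12 (remove /a): {"djd":25,"k":78,"z":5}
After op 13 (replace /k 6): {"djd":25,"k":6,"z":5}
After op 14 (replace /z 3): {"djd":25,"k":6,"z":3}
After op 15 (replace /djd 12): {"djd":12,"k":6,"z":3}
After op 16 (add /dhp 58): {"dhp":58,"djd":12,"k":6,"z":3}
After op 17 (replace /djd 93): {"dhp":58,"djd":93,"k":6,"z":3}

Answer: {"dhp":58,"djd":93,"k":6,"z":3}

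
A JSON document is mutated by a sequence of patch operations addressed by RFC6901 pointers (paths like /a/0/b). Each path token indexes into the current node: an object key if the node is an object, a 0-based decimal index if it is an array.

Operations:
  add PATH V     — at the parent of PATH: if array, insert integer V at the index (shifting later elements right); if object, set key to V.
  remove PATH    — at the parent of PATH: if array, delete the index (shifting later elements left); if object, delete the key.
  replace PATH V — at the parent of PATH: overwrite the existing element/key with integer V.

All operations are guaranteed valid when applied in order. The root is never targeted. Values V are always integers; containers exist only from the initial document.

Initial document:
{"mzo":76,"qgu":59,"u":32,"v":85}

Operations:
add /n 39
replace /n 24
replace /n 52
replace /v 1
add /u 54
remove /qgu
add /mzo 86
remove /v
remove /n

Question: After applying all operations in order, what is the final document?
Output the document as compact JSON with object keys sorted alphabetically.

After op 1 (add /n 39): {"mzo":76,"n":39,"qgu":59,"u":32,"v":85}
After op 2 (replace /n 24): {"mzo":76,"n":24,"qgu":59,"u":32,"v":85}
After op 3 (replace /n 52): {"mzo":76,"n":52,"qgu":59,"u":32,"v":85}
After op 4 (replace /v 1): {"mzo":76,"n":52,"qgu":59,"u":32,"v":1}
After op 5 (add /u 54): {"mzo":76,"n":52,"qgu":59,"u":54,"v":1}
After op 6 (remove /qgu): {"mzo":76,"n":52,"u":54,"v":1}
After op 7 (add /mzo 86): {"mzo":86,"n":52,"u":54,"v":1}
After op 8 (remove /v): {"mzo":86,"n":52,"u":54}
After op 9 (remove /n): {"mzo":86,"u":54}

Answer: {"mzo":86,"u":54}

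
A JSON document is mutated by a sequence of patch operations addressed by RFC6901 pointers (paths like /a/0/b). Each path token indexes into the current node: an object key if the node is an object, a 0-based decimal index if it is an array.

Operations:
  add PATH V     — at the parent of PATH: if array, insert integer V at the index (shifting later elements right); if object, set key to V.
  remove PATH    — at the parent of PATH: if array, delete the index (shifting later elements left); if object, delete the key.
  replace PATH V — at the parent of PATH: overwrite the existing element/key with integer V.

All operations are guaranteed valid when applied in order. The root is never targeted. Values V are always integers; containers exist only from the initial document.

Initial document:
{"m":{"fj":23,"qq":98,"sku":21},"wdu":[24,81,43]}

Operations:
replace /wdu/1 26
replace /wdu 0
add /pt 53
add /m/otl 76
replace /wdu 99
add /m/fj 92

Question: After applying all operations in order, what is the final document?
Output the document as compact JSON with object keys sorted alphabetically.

Answer: {"m":{"fj":92,"otl":76,"qq":98,"sku":21},"pt":53,"wdu":99}

Derivation:
After op 1 (replace /wdu/1 26): {"m":{"fj":23,"qq":98,"sku":21},"wdu":[24,26,43]}
After op 2 (replace /wdu 0): {"m":{"fj":23,"qq":98,"sku":21},"wdu":0}
After op 3 (add /pt 53): {"m":{"fj":23,"qq":98,"sku":21},"pt":53,"wdu":0}
After op 4 (add /m/otl 76): {"m":{"fj":23,"otl":76,"qq":98,"sku":21},"pt":53,"wdu":0}
After op 5 (replace /wdu 99): {"m":{"fj":23,"otl":76,"qq":98,"sku":21},"pt":53,"wdu":99}
After op 6 (add /m/fj 92): {"m":{"fj":92,"otl":76,"qq":98,"sku":21},"pt":53,"wdu":99}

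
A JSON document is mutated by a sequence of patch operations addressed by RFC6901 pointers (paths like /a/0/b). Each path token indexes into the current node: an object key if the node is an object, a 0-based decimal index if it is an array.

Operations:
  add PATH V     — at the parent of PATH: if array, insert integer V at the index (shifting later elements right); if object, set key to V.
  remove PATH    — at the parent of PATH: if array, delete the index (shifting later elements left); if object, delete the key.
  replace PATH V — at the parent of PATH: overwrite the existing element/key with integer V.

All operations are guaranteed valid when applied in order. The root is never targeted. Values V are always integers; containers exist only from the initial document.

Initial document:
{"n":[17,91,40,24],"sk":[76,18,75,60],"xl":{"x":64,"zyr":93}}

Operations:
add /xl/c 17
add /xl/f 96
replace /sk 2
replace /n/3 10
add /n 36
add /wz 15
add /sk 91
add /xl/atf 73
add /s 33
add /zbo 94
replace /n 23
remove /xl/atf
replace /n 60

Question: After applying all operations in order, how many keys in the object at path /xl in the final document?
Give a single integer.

After op 1 (add /xl/c 17): {"n":[17,91,40,24],"sk":[76,18,75,60],"xl":{"c":17,"x":64,"zyr":93}}
After op 2 (add /xl/f 96): {"n":[17,91,40,24],"sk":[76,18,75,60],"xl":{"c":17,"f":96,"x":64,"zyr":93}}
After op 3 (replace /sk 2): {"n":[17,91,40,24],"sk":2,"xl":{"c":17,"f":96,"x":64,"zyr":93}}
After op 4 (replace /n/3 10): {"n":[17,91,40,10],"sk":2,"xl":{"c":17,"f":96,"x":64,"zyr":93}}
After op 5 (add /n 36): {"n":36,"sk":2,"xl":{"c":17,"f":96,"x":64,"zyr":93}}
After op 6 (add /wz 15): {"n":36,"sk":2,"wz":15,"xl":{"c":17,"f":96,"x":64,"zyr":93}}
After op 7 (add /sk 91): {"n":36,"sk":91,"wz":15,"xl":{"c":17,"f":96,"x":64,"zyr":93}}
After op 8 (add /xl/atf 73): {"n":36,"sk":91,"wz":15,"xl":{"atf":73,"c":17,"f":96,"x":64,"zyr":93}}
After op 9 (add /s 33): {"n":36,"s":33,"sk":91,"wz":15,"xl":{"atf":73,"c":17,"f":96,"x":64,"zyr":93}}
After op 10 (add /zbo 94): {"n":36,"s":33,"sk":91,"wz":15,"xl":{"atf":73,"c":17,"f":96,"x":64,"zyr":93},"zbo":94}
After op 11 (replace /n 23): {"n":23,"s":33,"sk":91,"wz":15,"xl":{"atf":73,"c":17,"f":96,"x":64,"zyr":93},"zbo":94}
After op 12 (remove /xl/atf): {"n":23,"s":33,"sk":91,"wz":15,"xl":{"c":17,"f":96,"x":64,"zyr":93},"zbo":94}
After op 13 (replace /n 60): {"n":60,"s":33,"sk":91,"wz":15,"xl":{"c":17,"f":96,"x":64,"zyr":93},"zbo":94}
Size at path /xl: 4

Answer: 4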